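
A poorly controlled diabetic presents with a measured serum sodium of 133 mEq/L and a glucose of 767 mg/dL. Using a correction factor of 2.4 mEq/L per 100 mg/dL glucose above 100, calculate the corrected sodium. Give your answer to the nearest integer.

149 mEq/L

Corrected Na = measured Na + 2.4 · (glucose − 100)/100
= 133 + 2.4 · (767 − 100)/100
= 133 + 16
= 149 mEq/L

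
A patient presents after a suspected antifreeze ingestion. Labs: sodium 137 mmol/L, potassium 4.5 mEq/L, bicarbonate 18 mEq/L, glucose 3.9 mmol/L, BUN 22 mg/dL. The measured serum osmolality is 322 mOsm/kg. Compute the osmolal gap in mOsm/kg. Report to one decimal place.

36.2 mOsm/kg

Calculated osmolality = 2·Na + glucose + BUN/2.8
= 2·137 + 3.9 + 22/2.8
= 274 + 3.90 + 7.86
= 285.76 mOsm/kg ≈ 285.8 mOsm/kg
Osmolar gap = measured − calculated = 322 − 285.8 = 36.2 mOsm/kg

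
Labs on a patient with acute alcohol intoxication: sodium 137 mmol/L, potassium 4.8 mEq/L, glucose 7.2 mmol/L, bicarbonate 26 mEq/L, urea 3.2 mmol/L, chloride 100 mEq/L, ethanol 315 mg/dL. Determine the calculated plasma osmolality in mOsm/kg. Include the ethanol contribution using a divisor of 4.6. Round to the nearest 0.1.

Calculated osmolality = 2·Na + glucose + urea + ethanol/4.6
= 2·137 + 7.2 + 3.2 + 315/4.6
= 274 + 7.20 + 3.20 + 68.48
= 352.88 mOsm/kg

352.9 mOsm/kg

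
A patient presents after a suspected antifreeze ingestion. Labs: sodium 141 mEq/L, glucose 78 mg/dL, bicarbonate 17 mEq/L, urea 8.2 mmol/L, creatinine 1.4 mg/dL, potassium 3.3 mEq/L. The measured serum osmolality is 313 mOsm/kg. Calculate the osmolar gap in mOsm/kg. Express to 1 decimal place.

18.5 mOsm/kg

Calculated osmolality = 2·Na + glucose/18 + urea
= 2·141 + 78/18 + 8.2
= 282 + 4.33 + 8.20
= 294.53 mOsm/kg ≈ 294.5 mOsm/kg
Osmolar gap = measured − calculated = 313 − 294.5 = 18.5 mOsm/kg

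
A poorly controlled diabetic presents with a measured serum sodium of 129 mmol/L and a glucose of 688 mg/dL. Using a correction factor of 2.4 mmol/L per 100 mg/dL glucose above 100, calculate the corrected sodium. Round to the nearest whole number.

Corrected Na = measured Na + 2.4 · (glucose − 100)/100
= 129 + 2.4 · (688 − 100)/100
= 129 + 14.1
= 143.1 mmol/L

143 mmol/L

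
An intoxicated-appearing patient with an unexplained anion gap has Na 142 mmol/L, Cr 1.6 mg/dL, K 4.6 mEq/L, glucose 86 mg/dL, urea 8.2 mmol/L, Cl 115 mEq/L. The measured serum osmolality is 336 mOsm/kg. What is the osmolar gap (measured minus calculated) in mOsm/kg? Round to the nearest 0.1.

Calculated osmolality = 2·Na + glucose/18 + urea
= 2·142 + 86/18 + 8.2
= 284 + 4.78 + 8.20
= 296.98 mOsm/kg ≈ 297.0 mOsm/kg
Osmolar gap = measured − calculated = 336 − 297.0 = 39.0 mOsm/kg

39.0 mOsm/kg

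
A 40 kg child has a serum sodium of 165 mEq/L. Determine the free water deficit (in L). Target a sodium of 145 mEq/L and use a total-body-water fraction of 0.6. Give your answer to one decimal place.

3.3 L

TBW = 0.6 · 40 = 24 L
Free water deficit = TBW · (Na/145 − 1)
= 24 · (165/145 − 1)
= 24 · 0.1379
= 3.31 L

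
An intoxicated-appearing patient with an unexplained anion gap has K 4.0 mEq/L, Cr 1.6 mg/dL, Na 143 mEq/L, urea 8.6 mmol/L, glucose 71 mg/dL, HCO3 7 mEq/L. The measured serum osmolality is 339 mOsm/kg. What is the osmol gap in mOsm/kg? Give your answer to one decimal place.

40.5 mOsm/kg

Calculated osmolality = 2·Na + glucose/18 + urea
= 2·143 + 71/18 + 8.6
= 286 + 3.94 + 8.60
= 298.54 mOsm/kg ≈ 298.5 mOsm/kg
Osmolar gap = measured − calculated = 339 − 298.5 = 40.5 mOsm/kg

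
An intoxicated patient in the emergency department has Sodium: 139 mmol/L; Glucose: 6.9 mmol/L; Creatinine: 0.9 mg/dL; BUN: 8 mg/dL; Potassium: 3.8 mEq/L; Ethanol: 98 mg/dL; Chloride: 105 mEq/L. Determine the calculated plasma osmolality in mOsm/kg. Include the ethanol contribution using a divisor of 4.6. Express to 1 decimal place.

309.1 mOsm/kg

Calculated osmolality = 2·Na + glucose + BUN/2.8 + ethanol/4.6
= 2·139 + 6.9 + 8/2.8 + 98/4.6
= 278 + 6.90 + 2.86 + 21.30
= 309.06 mOsm/kg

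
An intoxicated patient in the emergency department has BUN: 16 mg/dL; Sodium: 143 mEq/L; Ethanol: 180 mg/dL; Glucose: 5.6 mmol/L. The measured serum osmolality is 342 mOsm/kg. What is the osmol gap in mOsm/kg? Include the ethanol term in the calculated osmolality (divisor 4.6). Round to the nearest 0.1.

Calculated osmolality = 2·Na + glucose + BUN/2.8 + ethanol/4.6
= 2·143 + 5.6 + 16/2.8 + 180/4.6
= 286 + 5.60 + 5.71 + 39.13
= 336.44 mOsm/kg ≈ 336.4 mOsm/kg
Osmolar gap = measured − calculated = 342 − 336.4 = 5.6 mOsm/kg

5.6 mOsm/kg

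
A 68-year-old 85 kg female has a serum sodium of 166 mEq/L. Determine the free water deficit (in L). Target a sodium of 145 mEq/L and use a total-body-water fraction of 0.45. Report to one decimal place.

TBW = 0.45 · 85 = 38.25 L
Free water deficit = TBW · (Na/145 − 1)
= 38.25 · (166/145 − 1)
= 38.25 · 0.1448
= 5.54 L

5.5 L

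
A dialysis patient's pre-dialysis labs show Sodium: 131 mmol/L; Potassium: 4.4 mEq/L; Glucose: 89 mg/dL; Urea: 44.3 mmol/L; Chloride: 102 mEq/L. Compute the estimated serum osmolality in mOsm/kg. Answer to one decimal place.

Calculated osmolality = 2·Na + glucose/18 + urea
= 2·131 + 89/18 + 44.3
= 262 + 4.94 + 44.30
= 311.24 mOsm/kg

311.2 mOsm/kg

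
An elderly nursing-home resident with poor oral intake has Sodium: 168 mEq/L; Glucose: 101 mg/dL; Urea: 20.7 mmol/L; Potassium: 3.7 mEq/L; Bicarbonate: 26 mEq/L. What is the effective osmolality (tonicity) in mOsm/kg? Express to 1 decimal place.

341.6 mOsm/kg

Effective osmolality excludes urea (freely permeant across cell membranes):
2·Na + glucose/18
= 2·168 + 101/18
= 336 + 5.61
= 341.61 mOsm/kg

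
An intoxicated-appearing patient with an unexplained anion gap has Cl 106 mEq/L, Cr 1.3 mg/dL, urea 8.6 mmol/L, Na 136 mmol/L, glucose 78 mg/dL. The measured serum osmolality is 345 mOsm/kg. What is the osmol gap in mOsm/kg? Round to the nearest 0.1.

60.1 mOsm/kg

Calculated osmolality = 2·Na + glucose/18 + urea
= 2·136 + 78/18 + 8.6
= 272 + 4.33 + 8.60
= 284.93 mOsm/kg ≈ 284.9 mOsm/kg
Osmolar gap = measured − calculated = 345 − 284.9 = 60.1 mOsm/kg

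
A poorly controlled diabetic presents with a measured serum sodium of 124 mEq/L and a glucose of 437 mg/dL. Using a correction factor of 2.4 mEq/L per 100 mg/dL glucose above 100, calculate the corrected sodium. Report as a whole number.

132 mEq/L

Corrected Na = measured Na + 2.4 · (glucose − 100)/100
= 124 + 2.4 · (437 − 100)/100
= 124 + 8.1
= 132.1 mEq/L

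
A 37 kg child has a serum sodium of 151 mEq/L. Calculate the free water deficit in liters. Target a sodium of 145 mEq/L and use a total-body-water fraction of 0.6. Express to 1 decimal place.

0.9 L

TBW = 0.6 · 37 = 22.2 L
Free water deficit = TBW · (Na/145 − 1)
= 22.2 · (151/145 − 1)
= 22.2 · 0.0414
= 0.92 L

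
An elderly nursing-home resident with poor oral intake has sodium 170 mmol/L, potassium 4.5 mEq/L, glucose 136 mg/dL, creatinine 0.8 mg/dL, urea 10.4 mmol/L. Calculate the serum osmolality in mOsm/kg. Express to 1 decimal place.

358.0 mOsm/kg

Calculated osmolality = 2·Na + glucose/18 + urea
= 2·170 + 136/18 + 10.4
= 340 + 7.56 + 10.40
= 357.96 mOsm/kg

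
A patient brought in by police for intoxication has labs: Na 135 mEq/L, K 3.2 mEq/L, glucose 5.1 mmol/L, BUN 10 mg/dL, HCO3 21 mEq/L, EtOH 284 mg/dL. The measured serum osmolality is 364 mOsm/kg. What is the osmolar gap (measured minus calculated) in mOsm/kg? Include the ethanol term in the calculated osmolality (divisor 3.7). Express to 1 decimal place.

8.6 mOsm/kg

Calculated osmolality = 2·Na + glucose + BUN/2.8 + ethanol/3.7
= 2·135 + 5.1 + 10/2.8 + 284/3.7
= 270 + 5.10 + 3.57 + 76.76
= 355.43 mOsm/kg ≈ 355.4 mOsm/kg
Osmolar gap = measured − calculated = 364 − 355.4 = 8.6 mOsm/kg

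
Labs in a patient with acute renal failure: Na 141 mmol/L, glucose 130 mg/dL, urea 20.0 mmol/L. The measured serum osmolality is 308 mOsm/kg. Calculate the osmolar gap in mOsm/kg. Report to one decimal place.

-1.2 mOsm/kg

Calculated osmolality = 2·Na + glucose/18 + urea
= 2·141 + 130/18 + 20
= 282 + 7.22 + 20
= 309.22 mOsm/kg ≈ 309.2 mOsm/kg
Osmolar gap = measured − calculated = 308 − 309.2 = -1.2 mOsm/kg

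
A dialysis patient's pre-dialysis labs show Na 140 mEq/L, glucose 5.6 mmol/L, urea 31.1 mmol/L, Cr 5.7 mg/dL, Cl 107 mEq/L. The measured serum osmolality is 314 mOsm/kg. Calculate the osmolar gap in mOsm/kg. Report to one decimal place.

-2.7 mOsm/kg

Calculated osmolality = 2·Na + glucose + urea
= 2·140 + 5.6 + 31.1
= 280 + 5.60 + 31.10
= 316.7 mOsm/kg ≈ 316.7 mOsm/kg
Osmolar gap = measured − calculated = 314 − 316.7 = -2.7 mOsm/kg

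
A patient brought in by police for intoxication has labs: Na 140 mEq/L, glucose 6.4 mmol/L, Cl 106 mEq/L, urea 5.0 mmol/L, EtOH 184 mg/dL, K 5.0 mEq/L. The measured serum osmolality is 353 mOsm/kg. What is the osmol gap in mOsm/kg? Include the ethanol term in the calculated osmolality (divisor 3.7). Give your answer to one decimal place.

Calculated osmolality = 2·Na + glucose + urea + ethanol/3.7
= 2·140 + 6.4 + 5 + 184/3.7
= 280 + 6.40 + 5 + 49.73
= 341.13 mOsm/kg ≈ 341.1 mOsm/kg
Osmolar gap = measured − calculated = 353 − 341.1 = 11.9 mOsm/kg

11.9 mOsm/kg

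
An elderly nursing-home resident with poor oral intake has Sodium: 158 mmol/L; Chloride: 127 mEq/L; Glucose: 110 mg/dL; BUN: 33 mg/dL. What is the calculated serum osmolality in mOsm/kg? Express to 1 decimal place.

Calculated osmolality = 2·Na + glucose/18 + BUN/2.8
= 2·158 + 110/18 + 33/2.8
= 316 + 6.11 + 11.79
= 333.9 mOsm/kg

333.9 mOsm/kg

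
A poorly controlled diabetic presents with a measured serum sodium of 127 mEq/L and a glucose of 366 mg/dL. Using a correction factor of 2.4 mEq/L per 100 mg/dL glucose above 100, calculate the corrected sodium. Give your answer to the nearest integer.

133 mEq/L

Corrected Na = measured Na + 2.4 · (glucose − 100)/100
= 127 + 2.4 · (366 − 100)/100
= 127 + 6.4
= 133.4 mEq/L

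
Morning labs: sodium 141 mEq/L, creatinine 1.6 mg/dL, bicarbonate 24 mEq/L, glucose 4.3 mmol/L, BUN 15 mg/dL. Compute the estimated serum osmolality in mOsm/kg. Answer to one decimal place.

Calculated osmolality = 2·Na + glucose + BUN/2.8
= 2·141 + 4.3 + 15/2.8
= 282 + 4.30 + 5.36
= 291.66 mOsm/kg

291.7 mOsm/kg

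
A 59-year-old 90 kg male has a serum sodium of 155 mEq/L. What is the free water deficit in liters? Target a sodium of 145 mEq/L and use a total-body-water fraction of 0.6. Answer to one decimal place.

3.7 L

TBW = 0.6 · 90 = 54 L
Free water deficit = TBW · (Na/145 − 1)
= 54 · (155/145 − 1)
= 54 · 0.069
= 3.73 L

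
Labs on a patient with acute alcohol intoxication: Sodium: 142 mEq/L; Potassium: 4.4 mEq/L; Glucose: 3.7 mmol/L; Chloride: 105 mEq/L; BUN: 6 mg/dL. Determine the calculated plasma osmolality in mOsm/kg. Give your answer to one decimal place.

289.8 mOsm/kg

Calculated osmolality = 2·Na + glucose + BUN/2.8
= 2·142 + 3.7 + 6/2.8
= 284 + 3.70 + 2.14
= 289.84 mOsm/kg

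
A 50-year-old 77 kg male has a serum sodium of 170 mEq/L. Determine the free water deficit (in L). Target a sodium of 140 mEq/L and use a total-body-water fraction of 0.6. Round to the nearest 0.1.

9.9 L

TBW = 0.6 · 77 = 46.2 L
Free water deficit = TBW · (Na/140 − 1)
= 46.2 · (170/140 − 1)
= 46.2 · 0.2143
= 9.9 L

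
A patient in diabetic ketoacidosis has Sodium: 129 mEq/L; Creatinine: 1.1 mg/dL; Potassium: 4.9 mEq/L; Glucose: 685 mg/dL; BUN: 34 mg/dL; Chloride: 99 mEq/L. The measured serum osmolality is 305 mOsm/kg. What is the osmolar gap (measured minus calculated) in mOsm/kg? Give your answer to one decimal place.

Calculated osmolality = 2·Na + glucose/18 + BUN/2.8
= 2·129 + 685/18 + 34/2.8
= 258 + 38.06 + 12.14
= 308.2 mOsm/kg ≈ 308.2 mOsm/kg
Osmolar gap = measured − calculated = 305 − 308.2 = -3.2 mOsm/kg

-3.2 mOsm/kg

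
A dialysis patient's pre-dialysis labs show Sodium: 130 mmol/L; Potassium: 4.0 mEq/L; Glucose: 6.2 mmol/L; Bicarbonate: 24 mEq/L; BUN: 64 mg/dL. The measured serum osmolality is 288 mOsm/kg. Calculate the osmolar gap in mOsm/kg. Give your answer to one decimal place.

-1.1 mOsm/kg

Calculated osmolality = 2·Na + glucose + BUN/2.8
= 2·130 + 6.2 + 64/2.8
= 260 + 6.20 + 22.86
= 289.06 mOsm/kg ≈ 289.1 mOsm/kg
Osmolar gap = measured − calculated = 288 − 289.1 = -1.1 mOsm/kg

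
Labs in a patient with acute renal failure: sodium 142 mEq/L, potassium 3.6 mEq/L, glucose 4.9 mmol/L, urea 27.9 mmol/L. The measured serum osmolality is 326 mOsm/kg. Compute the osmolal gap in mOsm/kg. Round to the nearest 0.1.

9.2 mOsm/kg

Calculated osmolality = 2·Na + glucose + urea
= 2·142 + 4.9 + 27.9
= 284 + 4.90 + 27.90
= 316.8 mOsm/kg ≈ 316.8 mOsm/kg
Osmolar gap = measured − calculated = 326 − 316.8 = 9.2 mOsm/kg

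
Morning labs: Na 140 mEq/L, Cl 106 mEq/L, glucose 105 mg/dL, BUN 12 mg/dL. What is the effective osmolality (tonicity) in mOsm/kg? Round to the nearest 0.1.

285.8 mOsm/kg

Effective osmolality excludes urea (freely permeant across cell membranes):
2·Na + glucose/18
= 2·140 + 105/18
= 280 + 5.83
= 285.83 mOsm/kg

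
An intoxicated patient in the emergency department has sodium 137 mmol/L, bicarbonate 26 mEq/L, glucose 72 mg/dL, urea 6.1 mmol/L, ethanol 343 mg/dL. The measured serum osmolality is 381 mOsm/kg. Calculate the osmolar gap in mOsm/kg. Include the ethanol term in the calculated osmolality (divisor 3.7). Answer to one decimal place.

Calculated osmolality = 2·Na + glucose/18 + urea + ethanol/3.7
= 2·137 + 72/18 + 6.1 + 343/3.7
= 274 + 4 + 6.10 + 92.70
= 376.8 mOsm/kg ≈ 376.8 mOsm/kg
Osmolar gap = measured − calculated = 381 − 376.8 = 4.2 mOsm/kg

4.2 mOsm/kg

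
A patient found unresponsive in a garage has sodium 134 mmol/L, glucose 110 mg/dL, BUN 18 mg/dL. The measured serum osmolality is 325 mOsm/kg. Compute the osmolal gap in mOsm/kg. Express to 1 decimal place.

Calculated osmolality = 2·Na + glucose/18 + BUN/2.8
= 2·134 + 110/18 + 18/2.8
= 268 + 6.11 + 6.43
= 280.54 mOsm/kg ≈ 280.5 mOsm/kg
Osmolar gap = measured − calculated = 325 − 280.5 = 44.5 mOsm/kg

44.5 mOsm/kg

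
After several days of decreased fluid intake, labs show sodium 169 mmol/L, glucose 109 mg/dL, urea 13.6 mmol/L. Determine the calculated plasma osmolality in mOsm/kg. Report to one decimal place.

357.7 mOsm/kg

Calculated osmolality = 2·Na + glucose/18 + urea
= 2·169 + 109/18 + 13.6
= 338 + 6.06 + 13.60
= 357.66 mOsm/kg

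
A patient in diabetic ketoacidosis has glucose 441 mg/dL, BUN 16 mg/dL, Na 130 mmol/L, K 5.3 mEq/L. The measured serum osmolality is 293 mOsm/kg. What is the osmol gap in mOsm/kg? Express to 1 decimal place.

Calculated osmolality = 2·Na + glucose/18 + BUN/2.8
= 2·130 + 441/18 + 16/2.8
= 260 + 24.50 + 5.71
= 290.21 mOsm/kg ≈ 290.2 mOsm/kg
Osmolar gap = measured − calculated = 293 − 290.2 = 2.8 mOsm/kg

2.8 mOsm/kg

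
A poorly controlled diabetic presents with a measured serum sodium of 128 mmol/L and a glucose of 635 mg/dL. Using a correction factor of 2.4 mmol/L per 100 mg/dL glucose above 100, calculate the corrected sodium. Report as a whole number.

Corrected Na = measured Na + 2.4 · (glucose − 100)/100
= 128 + 2.4 · (635 − 100)/100
= 128 + 12.8
= 140.8 mmol/L

141 mmol/L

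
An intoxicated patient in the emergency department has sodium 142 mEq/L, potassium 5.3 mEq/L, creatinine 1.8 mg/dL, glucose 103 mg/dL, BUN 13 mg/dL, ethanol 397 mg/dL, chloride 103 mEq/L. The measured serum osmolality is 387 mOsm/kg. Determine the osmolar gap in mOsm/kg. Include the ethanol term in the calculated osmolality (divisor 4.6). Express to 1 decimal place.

Calculated osmolality = 2·Na + glucose/18 + BUN/2.8 + ethanol/4.6
= 2·142 + 103/18 + 13/2.8 + 397/4.6
= 284 + 5.72 + 4.64 + 86.30
= 380.66 mOsm/kg ≈ 380.7 mOsm/kg
Osmolar gap = measured − calculated = 387 − 380.7 = 6.3 mOsm/kg

6.3 mOsm/kg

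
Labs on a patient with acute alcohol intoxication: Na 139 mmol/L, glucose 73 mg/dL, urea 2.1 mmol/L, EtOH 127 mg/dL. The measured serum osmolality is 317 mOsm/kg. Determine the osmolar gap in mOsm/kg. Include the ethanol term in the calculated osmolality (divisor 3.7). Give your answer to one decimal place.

Calculated osmolality = 2·Na + glucose/18 + urea + ethanol/3.7
= 2·139 + 73/18 + 2.1 + 127/3.7
= 278 + 4.06 + 2.10 + 34.32
= 318.48 mOsm/kg ≈ 318.5 mOsm/kg
Osmolar gap = measured − calculated = 317 − 318.5 = -1.5 mOsm/kg

-1.5 mOsm/kg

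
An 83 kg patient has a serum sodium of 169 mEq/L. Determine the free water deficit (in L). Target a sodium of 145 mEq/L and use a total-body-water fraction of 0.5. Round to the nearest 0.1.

TBW = 0.5 · 83 = 41.5 L
Free water deficit = TBW · (Na/145 − 1)
= 41.5 · (169/145 − 1)
= 41.5 · 0.1655
= 6.87 L

6.9 L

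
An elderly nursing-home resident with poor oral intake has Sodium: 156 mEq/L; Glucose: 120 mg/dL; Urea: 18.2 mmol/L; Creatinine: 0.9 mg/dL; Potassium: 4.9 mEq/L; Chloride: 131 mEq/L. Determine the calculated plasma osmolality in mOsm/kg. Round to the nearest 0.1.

336.9 mOsm/kg

Calculated osmolality = 2·Na + glucose/18 + urea
= 2·156 + 120/18 + 18.2
= 312 + 6.67 + 18.20
= 336.87 mOsm/kg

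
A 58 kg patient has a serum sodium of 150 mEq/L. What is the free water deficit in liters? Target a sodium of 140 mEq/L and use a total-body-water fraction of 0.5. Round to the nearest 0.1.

2.1 L

TBW = 0.5 · 58 = 29 L
Free water deficit = TBW · (Na/140 − 1)
= 29 · (150/140 − 1)
= 29 · 0.0714
= 2.07 L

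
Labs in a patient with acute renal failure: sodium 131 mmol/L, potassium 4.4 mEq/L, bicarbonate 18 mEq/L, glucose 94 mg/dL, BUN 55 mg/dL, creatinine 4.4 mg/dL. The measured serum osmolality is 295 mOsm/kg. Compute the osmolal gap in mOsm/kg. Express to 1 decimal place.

Calculated osmolality = 2·Na + glucose/18 + BUN/2.8
= 2·131 + 94/18 + 55/2.8
= 262 + 5.22 + 19.64
= 286.86 mOsm/kg ≈ 286.9 mOsm/kg
Osmolar gap = measured − calculated = 295 − 286.9 = 8.1 mOsm/kg

8.1 mOsm/kg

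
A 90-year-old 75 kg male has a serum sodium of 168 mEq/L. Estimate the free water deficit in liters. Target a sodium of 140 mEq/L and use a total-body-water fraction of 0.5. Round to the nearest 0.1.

7.5 L

TBW = 0.5 · 75 = 37.5 L
Free water deficit = TBW · (Na/140 − 1)
= 37.5 · (168/140 − 1)
= 37.5 · 0.2
= 7.5 L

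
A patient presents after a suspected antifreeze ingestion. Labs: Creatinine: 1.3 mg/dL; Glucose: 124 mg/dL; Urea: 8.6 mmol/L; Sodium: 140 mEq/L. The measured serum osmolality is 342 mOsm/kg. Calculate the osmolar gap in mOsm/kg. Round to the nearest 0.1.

Calculated osmolality = 2·Na + glucose/18 + urea
= 2·140 + 124/18 + 8.6
= 280 + 6.89 + 8.60
= 295.49 mOsm/kg ≈ 295.5 mOsm/kg
Osmolar gap = measured − calculated = 342 − 295.5 = 46.5 mOsm/kg

46.5 mOsm/kg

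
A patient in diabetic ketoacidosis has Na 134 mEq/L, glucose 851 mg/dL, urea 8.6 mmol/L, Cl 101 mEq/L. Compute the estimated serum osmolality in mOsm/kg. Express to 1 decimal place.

Calculated osmolality = 2·Na + glucose/18 + urea
= 2·134 + 851/18 + 8.6
= 268 + 47.28 + 8.60
= 323.88 mOsm/kg

323.9 mOsm/kg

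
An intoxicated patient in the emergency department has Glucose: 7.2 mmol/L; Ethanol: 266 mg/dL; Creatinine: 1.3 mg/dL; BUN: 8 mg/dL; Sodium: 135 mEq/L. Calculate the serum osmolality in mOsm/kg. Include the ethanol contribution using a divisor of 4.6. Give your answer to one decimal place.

337.9 mOsm/kg

Calculated osmolality = 2·Na + glucose + BUN/2.8 + ethanol/4.6
= 2·135 + 7.2 + 8/2.8 + 266/4.6
= 270 + 7.20 + 2.86 + 57.83
= 337.89 mOsm/kg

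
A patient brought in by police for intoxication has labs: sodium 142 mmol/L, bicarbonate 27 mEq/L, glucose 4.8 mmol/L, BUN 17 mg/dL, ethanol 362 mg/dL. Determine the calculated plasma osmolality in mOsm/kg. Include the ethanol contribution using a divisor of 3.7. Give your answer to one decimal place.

Calculated osmolality = 2·Na + glucose + BUN/2.8 + ethanol/3.7
= 2·142 + 4.8 + 17/2.8 + 362/3.7
= 284 + 4.80 + 6.07 + 97.84
= 392.71 mOsm/kg

392.7 mOsm/kg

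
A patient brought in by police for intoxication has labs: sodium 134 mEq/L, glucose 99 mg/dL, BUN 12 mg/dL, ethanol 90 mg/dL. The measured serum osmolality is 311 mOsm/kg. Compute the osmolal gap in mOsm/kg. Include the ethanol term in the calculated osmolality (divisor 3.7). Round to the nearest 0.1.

8.9 mOsm/kg

Calculated osmolality = 2·Na + glucose/18 + BUN/2.8 + ethanol/3.7
= 2·134 + 99/18 + 12/2.8 + 90/3.7
= 268 + 5.50 + 4.29 + 24.32
= 302.11 mOsm/kg ≈ 302.1 mOsm/kg
Osmolar gap = measured − calculated = 311 − 302.1 = 8.9 mOsm/kg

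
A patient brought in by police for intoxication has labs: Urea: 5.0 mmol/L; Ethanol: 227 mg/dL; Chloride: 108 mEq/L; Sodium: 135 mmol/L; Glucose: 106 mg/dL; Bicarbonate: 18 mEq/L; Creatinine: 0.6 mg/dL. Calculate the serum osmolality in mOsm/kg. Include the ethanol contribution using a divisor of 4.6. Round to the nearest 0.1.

Calculated osmolality = 2·Na + glucose/18 + urea + ethanol/4.6
= 2·135 + 106/18 + 5 + 227/4.6
= 270 + 5.89 + 5 + 49.35
= 330.24 mOsm/kg

330.2 mOsm/kg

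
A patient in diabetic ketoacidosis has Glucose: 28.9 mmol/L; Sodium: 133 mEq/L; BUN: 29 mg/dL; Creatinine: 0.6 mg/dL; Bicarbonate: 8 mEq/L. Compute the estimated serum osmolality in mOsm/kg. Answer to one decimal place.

Calculated osmolality = 2·Na + glucose + BUN/2.8
= 2·133 + 28.9 + 29/2.8
= 266 + 28.90 + 10.36
= 305.26 mOsm/kg

305.3 mOsm/kg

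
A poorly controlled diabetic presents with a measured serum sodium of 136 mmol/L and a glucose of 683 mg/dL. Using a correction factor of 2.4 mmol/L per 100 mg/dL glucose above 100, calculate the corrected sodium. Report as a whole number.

Corrected Na = measured Na + 2.4 · (glucose − 100)/100
= 136 + 2.4 · (683 − 100)/100
= 136 + 14
= 150 mmol/L

150 mmol/L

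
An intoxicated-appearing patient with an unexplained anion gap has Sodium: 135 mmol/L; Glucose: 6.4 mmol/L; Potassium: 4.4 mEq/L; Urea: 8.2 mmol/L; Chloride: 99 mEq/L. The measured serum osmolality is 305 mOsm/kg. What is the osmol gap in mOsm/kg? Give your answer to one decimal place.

20.4 mOsm/kg

Calculated osmolality = 2·Na + glucose + urea
= 2·135 + 6.4 + 8.2
= 270 + 6.40 + 8.20
= 284.6 mOsm/kg ≈ 284.6 mOsm/kg
Osmolar gap = measured − calculated = 305 − 284.6 = 20.4 mOsm/kg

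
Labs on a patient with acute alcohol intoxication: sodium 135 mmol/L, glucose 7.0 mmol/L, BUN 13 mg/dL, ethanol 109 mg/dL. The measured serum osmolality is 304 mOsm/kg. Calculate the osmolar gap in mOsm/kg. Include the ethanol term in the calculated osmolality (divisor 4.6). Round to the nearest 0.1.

Calculated osmolality = 2·Na + glucose + BUN/2.8 + ethanol/4.6
= 2·135 + 7 + 13/2.8 + 109/4.6
= 270 + 7 + 4.64 + 23.70
= 305.34 mOsm/kg ≈ 305.3 mOsm/kg
Osmolar gap = measured − calculated = 304 − 305.3 = -1.3 mOsm/kg

-1.3 mOsm/kg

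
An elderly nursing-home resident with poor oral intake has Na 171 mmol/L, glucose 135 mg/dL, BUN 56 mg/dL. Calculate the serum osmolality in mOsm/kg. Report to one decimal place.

Calculated osmolality = 2·Na + glucose/18 + BUN/2.8
= 2·171 + 135/18 + 56/2.8
= 342 + 7.50 + 20
= 369.5 mOsm/kg

369.5 mOsm/kg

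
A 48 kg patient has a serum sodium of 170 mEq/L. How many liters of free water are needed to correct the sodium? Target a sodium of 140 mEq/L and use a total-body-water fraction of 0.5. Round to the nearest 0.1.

TBW = 0.5 · 48 = 24 L
Free water deficit = TBW · (Na/140 − 1)
= 24 · (170/140 − 1)
= 24 · 0.2143
= 5.14 L

5.1 L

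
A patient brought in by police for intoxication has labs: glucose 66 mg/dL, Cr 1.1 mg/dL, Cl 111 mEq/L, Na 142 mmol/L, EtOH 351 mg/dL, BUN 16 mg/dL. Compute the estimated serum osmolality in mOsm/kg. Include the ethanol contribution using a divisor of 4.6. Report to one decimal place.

Calculated osmolality = 2·Na + glucose/18 + BUN/2.8 + ethanol/4.6
= 2·142 + 66/18 + 16/2.8 + 351/4.6
= 284 + 3.67 + 5.71 + 76.30
= 369.68 mOsm/kg

369.7 mOsm/kg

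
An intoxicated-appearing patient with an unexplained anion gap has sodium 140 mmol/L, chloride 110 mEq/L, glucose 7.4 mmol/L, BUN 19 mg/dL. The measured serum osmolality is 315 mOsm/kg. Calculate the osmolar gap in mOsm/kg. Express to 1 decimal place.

20.8 mOsm/kg

Calculated osmolality = 2·Na + glucose + BUN/2.8
= 2·140 + 7.4 + 19/2.8
= 280 + 7.40 + 6.79
= 294.19 mOsm/kg ≈ 294.2 mOsm/kg
Osmolar gap = measured − calculated = 315 − 294.2 = 20.8 mOsm/kg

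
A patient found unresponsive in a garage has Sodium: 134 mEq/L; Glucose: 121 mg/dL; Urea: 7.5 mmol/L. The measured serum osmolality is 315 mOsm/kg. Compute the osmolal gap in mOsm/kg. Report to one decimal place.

32.8 mOsm/kg

Calculated osmolality = 2·Na + glucose/18 + urea
= 2·134 + 121/18 + 7.5
= 268 + 6.72 + 7.50
= 282.22 mOsm/kg ≈ 282.2 mOsm/kg
Osmolar gap = measured − calculated = 315 − 282.2 = 32.8 mOsm/kg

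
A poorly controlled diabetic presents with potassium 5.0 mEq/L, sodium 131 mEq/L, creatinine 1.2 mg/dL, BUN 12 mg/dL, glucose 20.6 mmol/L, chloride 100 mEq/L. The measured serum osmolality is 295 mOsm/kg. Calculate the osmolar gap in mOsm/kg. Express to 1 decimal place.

8.1 mOsm/kg

Calculated osmolality = 2·Na + glucose + BUN/2.8
= 2·131 + 20.6 + 12/2.8
= 262 + 20.60 + 4.29
= 286.89 mOsm/kg ≈ 286.9 mOsm/kg
Osmolar gap = measured − calculated = 295 − 286.9 = 8.1 mOsm/kg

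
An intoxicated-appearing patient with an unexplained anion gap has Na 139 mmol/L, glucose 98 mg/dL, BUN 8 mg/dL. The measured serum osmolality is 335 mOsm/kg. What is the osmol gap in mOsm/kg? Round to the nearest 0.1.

Calculated osmolality = 2·Na + glucose/18 + BUN/2.8
= 2·139 + 98/18 + 8/2.8
= 278 + 5.44 + 2.86
= 286.3 mOsm/kg ≈ 286.3 mOsm/kg
Osmolar gap = measured − calculated = 335 − 286.3 = 48.7 mOsm/kg

48.7 mOsm/kg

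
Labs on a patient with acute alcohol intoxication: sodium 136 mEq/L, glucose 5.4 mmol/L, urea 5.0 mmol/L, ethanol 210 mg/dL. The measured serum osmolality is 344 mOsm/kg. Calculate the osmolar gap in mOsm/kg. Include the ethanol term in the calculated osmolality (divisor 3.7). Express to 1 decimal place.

4.8 mOsm/kg

Calculated osmolality = 2·Na + glucose + urea + ethanol/3.7
= 2·136 + 5.4 + 5 + 210/3.7
= 272 + 5.40 + 5 + 56.76
= 339.16 mOsm/kg ≈ 339.2 mOsm/kg
Osmolar gap = measured − calculated = 344 − 339.2 = 4.8 mOsm/kg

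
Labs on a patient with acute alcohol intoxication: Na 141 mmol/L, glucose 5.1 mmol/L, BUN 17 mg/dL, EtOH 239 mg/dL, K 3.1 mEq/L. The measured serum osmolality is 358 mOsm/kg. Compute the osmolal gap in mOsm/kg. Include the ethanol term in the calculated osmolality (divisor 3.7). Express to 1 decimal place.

0.2 mOsm/kg

Calculated osmolality = 2·Na + glucose + BUN/2.8 + ethanol/3.7
= 2·141 + 5.1 + 17/2.8 + 239/3.7
= 282 + 5.10 + 6.07 + 64.59
= 357.76 mOsm/kg ≈ 357.8 mOsm/kg
Osmolar gap = measured − calculated = 358 − 357.8 = 0.2 mOsm/kg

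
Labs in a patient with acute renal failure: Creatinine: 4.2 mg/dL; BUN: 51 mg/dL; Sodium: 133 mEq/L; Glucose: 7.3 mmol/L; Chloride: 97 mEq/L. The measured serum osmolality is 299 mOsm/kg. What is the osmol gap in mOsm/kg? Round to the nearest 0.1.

7.5 mOsm/kg

Calculated osmolality = 2·Na + glucose + BUN/2.8
= 2·133 + 7.3 + 51/2.8
= 266 + 7.30 + 18.21
= 291.51 mOsm/kg ≈ 291.5 mOsm/kg
Osmolar gap = measured − calculated = 299 − 291.5 = 7.5 mOsm/kg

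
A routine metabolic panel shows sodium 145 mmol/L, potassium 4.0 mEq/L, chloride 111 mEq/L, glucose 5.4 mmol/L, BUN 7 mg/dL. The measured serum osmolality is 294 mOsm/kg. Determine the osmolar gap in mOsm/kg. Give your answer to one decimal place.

Calculated osmolality = 2·Na + glucose + BUN/2.8
= 2·145 + 5.4 + 7/2.8
= 290 + 5.40 + 2.50
= 297.9 mOsm/kg ≈ 297.9 mOsm/kg
Osmolar gap = measured − calculated = 294 − 297.9 = -3.9 mOsm/kg

-3.9 mOsm/kg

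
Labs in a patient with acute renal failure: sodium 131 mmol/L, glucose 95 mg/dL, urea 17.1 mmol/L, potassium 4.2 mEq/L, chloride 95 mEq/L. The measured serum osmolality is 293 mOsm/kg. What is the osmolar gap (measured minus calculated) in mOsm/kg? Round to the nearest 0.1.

Calculated osmolality = 2·Na + glucose/18 + urea
= 2·131 + 95/18 + 17.1
= 262 + 5.28 + 17.10
= 284.38 mOsm/kg ≈ 284.4 mOsm/kg
Osmolar gap = measured − calculated = 293 − 284.4 = 8.6 mOsm/kg

8.6 mOsm/kg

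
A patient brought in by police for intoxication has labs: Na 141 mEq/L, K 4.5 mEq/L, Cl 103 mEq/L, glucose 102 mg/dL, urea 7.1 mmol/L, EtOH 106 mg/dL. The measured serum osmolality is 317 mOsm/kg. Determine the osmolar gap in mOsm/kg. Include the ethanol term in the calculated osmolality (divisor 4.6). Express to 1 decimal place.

Calculated osmolality = 2·Na + glucose/18 + urea + ethanol/4.6
= 2·141 + 102/18 + 7.1 + 106/4.6
= 282 + 5.67 + 7.10 + 23.04
= 317.81 mOsm/kg ≈ 317.8 mOsm/kg
Osmolar gap = measured − calculated = 317 − 317.8 = -0.8 mOsm/kg

-0.8 mOsm/kg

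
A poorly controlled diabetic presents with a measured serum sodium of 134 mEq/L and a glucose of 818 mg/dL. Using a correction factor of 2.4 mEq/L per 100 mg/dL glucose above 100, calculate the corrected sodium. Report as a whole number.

151 mEq/L

Corrected Na = measured Na + 2.4 · (glucose − 100)/100
= 134 + 2.4 · (818 − 100)/100
= 134 + 17.2
= 151.2 mEq/L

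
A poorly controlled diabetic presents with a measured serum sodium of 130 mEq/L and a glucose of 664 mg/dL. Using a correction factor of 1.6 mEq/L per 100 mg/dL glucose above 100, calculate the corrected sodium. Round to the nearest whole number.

139 mEq/L

Corrected Na = measured Na + 1.6 · (glucose − 100)/100
= 130 + 1.6 · (664 − 100)/100
= 130 + 9
= 139 mEq/L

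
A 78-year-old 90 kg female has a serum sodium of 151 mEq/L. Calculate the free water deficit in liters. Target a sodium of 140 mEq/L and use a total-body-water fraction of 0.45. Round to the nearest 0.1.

TBW = 0.45 · 90 = 40.5 L
Free water deficit = TBW · (Na/140 − 1)
= 40.5 · (151/140 − 1)
= 40.5 · 0.0786
= 3.18 L

3.2 L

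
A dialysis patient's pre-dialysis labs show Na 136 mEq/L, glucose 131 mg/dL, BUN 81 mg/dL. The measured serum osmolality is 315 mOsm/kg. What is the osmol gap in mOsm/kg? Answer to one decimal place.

6.8 mOsm/kg

Calculated osmolality = 2·Na + glucose/18 + BUN/2.8
= 2·136 + 131/18 + 81/2.8
= 272 + 7.28 + 28.93
= 308.21 mOsm/kg ≈ 308.2 mOsm/kg
Osmolar gap = measured − calculated = 315 − 308.2 = 6.8 mOsm/kg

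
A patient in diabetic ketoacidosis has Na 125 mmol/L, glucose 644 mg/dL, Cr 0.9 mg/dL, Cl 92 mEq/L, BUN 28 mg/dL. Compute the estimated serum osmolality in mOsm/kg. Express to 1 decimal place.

295.8 mOsm/kg

Calculated osmolality = 2·Na + glucose/18 + BUN/2.8
= 2·125 + 644/18 + 28/2.8
= 250 + 35.78 + 10
= 295.78 mOsm/kg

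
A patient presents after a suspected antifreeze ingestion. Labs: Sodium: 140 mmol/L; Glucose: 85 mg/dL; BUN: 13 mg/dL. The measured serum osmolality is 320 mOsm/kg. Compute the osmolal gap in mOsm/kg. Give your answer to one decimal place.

30.6 mOsm/kg

Calculated osmolality = 2·Na + glucose/18 + BUN/2.8
= 2·140 + 85/18 + 13/2.8
= 280 + 4.72 + 4.64
= 289.36 mOsm/kg ≈ 289.4 mOsm/kg
Osmolar gap = measured − calculated = 320 − 289.4 = 30.6 mOsm/kg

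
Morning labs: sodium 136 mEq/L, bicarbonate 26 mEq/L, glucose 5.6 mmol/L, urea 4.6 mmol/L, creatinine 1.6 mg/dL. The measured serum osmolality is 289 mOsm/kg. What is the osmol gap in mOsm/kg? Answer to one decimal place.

6.8 mOsm/kg

Calculated osmolality = 2·Na + glucose + urea
= 2·136 + 5.6 + 4.6
= 272 + 5.60 + 4.60
= 282.2 mOsm/kg ≈ 282.2 mOsm/kg
Osmolar gap = measured − calculated = 289 − 282.2 = 6.8 mOsm/kg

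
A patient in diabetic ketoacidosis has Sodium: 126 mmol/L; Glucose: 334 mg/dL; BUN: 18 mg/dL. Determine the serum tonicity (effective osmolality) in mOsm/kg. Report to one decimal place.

Effective osmolality excludes urea (freely permeant across cell membranes):
2·Na + glucose/18
= 2·126 + 334/18
= 252 + 18.56
= 270.56 mOsm/kg

270.6 mOsm/kg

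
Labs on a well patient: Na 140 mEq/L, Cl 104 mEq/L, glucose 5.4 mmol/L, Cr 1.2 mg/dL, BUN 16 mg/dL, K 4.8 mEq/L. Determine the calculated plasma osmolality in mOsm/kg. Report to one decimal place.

291.1 mOsm/kg

Calculated osmolality = 2·Na + glucose + BUN/2.8
= 2·140 + 5.4 + 16/2.8
= 280 + 5.40 + 5.71
= 291.11 mOsm/kg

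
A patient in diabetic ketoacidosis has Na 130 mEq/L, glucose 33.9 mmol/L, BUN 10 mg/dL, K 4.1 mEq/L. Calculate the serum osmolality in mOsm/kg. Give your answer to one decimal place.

297.5 mOsm/kg

Calculated osmolality = 2·Na + glucose + BUN/2.8
= 2·130 + 33.9 + 10/2.8
= 260 + 33.90 + 3.57
= 297.47 mOsm/kg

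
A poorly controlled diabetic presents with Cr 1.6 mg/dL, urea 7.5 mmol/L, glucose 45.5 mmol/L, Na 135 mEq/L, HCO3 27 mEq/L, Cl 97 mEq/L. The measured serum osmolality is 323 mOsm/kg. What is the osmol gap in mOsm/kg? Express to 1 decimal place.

Calculated osmolality = 2·Na + glucose + urea
= 2·135 + 45.5 + 7.5
= 270 + 45.50 + 7.50
= 323 mOsm/kg ≈ 323.0 mOsm/kg
Osmolar gap = measured − calculated = 323 − 323.0 = 0.0 mOsm/kg

0.0 mOsm/kg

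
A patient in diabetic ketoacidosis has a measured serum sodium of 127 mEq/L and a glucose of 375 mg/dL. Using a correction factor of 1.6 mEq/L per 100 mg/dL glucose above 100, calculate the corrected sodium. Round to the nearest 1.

131 mEq/L

Corrected Na = measured Na + 1.6 · (glucose − 100)/100
= 127 + 1.6 · (375 − 100)/100
= 127 + 4.4
= 131.4 mEq/L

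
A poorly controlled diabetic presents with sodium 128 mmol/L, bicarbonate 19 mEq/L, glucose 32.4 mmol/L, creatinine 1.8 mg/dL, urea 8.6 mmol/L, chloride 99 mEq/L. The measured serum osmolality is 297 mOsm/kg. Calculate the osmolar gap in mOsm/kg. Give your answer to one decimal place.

Calculated osmolality = 2·Na + glucose + urea
= 2·128 + 32.4 + 8.6
= 256 + 32.40 + 8.60
= 297 mOsm/kg ≈ 297.0 mOsm/kg
Osmolar gap = measured − calculated = 297 − 297.0 = 0.0 mOsm/kg

0.0 mOsm/kg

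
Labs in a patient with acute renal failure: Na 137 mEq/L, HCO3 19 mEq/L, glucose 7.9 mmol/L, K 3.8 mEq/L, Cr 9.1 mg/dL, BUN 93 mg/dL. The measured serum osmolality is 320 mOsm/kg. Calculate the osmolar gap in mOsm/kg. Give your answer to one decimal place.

Calculated osmolality = 2·Na + glucose + BUN/2.8
= 2·137 + 7.9 + 93/2.8
= 274 + 7.90 + 33.21
= 315.11 mOsm/kg ≈ 315.1 mOsm/kg
Osmolar gap = measured − calculated = 320 − 315.1 = 4.9 mOsm/kg

4.9 mOsm/kg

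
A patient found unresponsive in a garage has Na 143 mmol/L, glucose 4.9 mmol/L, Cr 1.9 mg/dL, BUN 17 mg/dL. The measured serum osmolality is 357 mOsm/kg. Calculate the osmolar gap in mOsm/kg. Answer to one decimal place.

Calculated osmolality = 2·Na + glucose + BUN/2.8
= 2·143 + 4.9 + 17/2.8
= 286 + 4.90 + 6.07
= 296.97 mOsm/kg ≈ 297.0 mOsm/kg
Osmolar gap = measured − calculated = 357 − 297.0 = 60.0 mOsm/kg

60.0 mOsm/kg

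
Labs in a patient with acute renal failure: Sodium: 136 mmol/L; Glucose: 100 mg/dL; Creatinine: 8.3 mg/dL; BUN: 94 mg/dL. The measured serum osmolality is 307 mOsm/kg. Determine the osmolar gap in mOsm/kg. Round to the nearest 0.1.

-4.1 mOsm/kg

Calculated osmolality = 2·Na + glucose/18 + BUN/2.8
= 2·136 + 100/18 + 94/2.8
= 272 + 5.56 + 33.57
= 311.13 mOsm/kg ≈ 311.1 mOsm/kg
Osmolar gap = measured − calculated = 307 − 311.1 = -4.1 mOsm/kg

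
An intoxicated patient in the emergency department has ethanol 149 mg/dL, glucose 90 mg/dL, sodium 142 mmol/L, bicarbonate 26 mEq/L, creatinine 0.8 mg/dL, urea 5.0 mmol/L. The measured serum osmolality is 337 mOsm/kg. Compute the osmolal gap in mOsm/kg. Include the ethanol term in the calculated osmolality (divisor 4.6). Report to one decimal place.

Calculated osmolality = 2·Na + glucose/18 + urea + ethanol/4.6
= 2·142 + 90/18 + 5 + 149/4.6
= 284 + 5 + 5 + 32.39
= 326.39 mOsm/kg ≈ 326.4 mOsm/kg
Osmolar gap = measured − calculated = 337 − 326.4 = 10.6 mOsm/kg

10.6 mOsm/kg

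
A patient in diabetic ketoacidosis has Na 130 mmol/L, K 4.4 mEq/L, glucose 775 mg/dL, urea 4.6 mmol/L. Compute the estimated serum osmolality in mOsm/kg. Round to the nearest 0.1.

Calculated osmolality = 2·Na + glucose/18 + urea
= 2·130 + 775/18 + 4.6
= 260 + 43.06 + 4.60
= 307.66 mOsm/kg

307.7 mOsm/kg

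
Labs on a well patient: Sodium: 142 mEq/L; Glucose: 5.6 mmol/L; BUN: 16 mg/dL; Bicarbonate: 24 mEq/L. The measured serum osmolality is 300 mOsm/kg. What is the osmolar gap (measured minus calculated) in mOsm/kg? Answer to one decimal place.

Calculated osmolality = 2·Na + glucose + BUN/2.8
= 2·142 + 5.6 + 16/2.8
= 284 + 5.60 + 5.71
= 295.31 mOsm/kg ≈ 295.3 mOsm/kg
Osmolar gap = measured − calculated = 300 − 295.3 = 4.7 mOsm/kg

4.7 mOsm/kg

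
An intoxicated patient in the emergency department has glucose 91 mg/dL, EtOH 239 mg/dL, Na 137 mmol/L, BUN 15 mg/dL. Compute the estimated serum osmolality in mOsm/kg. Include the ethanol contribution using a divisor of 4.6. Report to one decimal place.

336.4 mOsm/kg

Calculated osmolality = 2·Na + glucose/18 + BUN/2.8 + ethanol/4.6
= 2·137 + 91/18 + 15/2.8 + 239/4.6
= 274 + 5.06 + 5.36 + 51.96
= 336.38 mOsm/kg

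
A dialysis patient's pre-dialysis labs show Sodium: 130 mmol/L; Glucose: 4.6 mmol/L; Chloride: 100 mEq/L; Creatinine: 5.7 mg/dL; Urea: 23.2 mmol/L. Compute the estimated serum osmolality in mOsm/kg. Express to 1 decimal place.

287.8 mOsm/kg

Calculated osmolality = 2·Na + glucose + urea
= 2·130 + 4.6 + 23.2
= 260 + 4.60 + 23.20
= 287.8 mOsm/kg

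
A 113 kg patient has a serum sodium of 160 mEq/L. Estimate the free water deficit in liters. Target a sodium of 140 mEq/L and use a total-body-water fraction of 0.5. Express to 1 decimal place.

TBW = 0.5 · 113 = 56.5 L
Free water deficit = TBW · (Na/140 − 1)
= 56.5 · (160/140 − 1)
= 56.5 · 0.1429
= 8.07 L

8.1 L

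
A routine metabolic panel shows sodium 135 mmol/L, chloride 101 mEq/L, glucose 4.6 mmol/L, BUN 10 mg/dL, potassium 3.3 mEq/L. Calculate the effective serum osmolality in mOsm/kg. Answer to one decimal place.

274.6 mOsm/kg

Effective osmolality excludes urea (freely permeant across cell membranes):
2·Na + glucose
= 2·135 + 4.6
= 270 + 4.6
= 274.6 mOsm/kg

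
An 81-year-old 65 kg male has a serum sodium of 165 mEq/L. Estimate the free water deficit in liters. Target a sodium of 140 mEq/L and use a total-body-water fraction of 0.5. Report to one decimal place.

5.8 L

TBW = 0.5 · 65 = 32.5 L
Free water deficit = TBW · (Na/140 − 1)
= 32.5 · (165/140 − 1)
= 32.5 · 0.1786
= 5.8 L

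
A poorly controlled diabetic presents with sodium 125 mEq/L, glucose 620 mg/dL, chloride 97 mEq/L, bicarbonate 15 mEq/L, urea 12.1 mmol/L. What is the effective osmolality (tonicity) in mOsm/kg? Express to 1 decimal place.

284.4 mOsm/kg

Effective osmolality excludes urea (freely permeant across cell membranes):
2·Na + glucose/18
= 2·125 + 620/18
= 250 + 34.44
= 284.44 mOsm/kg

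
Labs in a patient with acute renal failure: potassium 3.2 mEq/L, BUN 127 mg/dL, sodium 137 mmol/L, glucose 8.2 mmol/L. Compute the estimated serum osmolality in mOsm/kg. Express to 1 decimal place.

Calculated osmolality = 2·Na + glucose + BUN/2.8
= 2·137 + 8.2 + 127/2.8
= 274 + 8.20 + 45.36
= 327.56 mOsm/kg

327.6 mOsm/kg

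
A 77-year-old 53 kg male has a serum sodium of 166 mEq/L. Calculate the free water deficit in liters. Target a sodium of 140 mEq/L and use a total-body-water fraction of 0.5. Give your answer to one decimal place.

4.9 L

TBW = 0.5 · 53 = 26.5 L
Free water deficit = TBW · (Na/140 − 1)
= 26.5 · (166/140 − 1)
= 26.5 · 0.1857
= 4.92 L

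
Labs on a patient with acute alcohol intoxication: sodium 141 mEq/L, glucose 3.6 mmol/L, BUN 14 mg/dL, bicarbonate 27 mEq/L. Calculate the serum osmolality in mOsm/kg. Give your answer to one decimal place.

Calculated osmolality = 2·Na + glucose + BUN/2.8
= 2·141 + 3.6 + 14/2.8
= 282 + 3.60 + 5
= 290.6 mOsm/kg

290.6 mOsm/kg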